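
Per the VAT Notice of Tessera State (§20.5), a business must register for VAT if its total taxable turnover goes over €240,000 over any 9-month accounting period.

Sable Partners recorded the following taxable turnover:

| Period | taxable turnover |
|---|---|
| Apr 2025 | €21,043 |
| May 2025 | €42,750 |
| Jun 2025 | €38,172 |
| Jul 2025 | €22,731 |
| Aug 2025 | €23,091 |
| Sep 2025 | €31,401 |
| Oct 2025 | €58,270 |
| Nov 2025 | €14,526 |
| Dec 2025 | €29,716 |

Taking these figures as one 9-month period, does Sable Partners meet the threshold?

Total taxable turnover: €21,043 + €42,750 + €38,172 + €22,731 + €23,091 + €31,401 + €58,270 + €14,526 + €29,716 = €281,700.
€281,700 > €240,000, so the threshold is exceeded.

Yes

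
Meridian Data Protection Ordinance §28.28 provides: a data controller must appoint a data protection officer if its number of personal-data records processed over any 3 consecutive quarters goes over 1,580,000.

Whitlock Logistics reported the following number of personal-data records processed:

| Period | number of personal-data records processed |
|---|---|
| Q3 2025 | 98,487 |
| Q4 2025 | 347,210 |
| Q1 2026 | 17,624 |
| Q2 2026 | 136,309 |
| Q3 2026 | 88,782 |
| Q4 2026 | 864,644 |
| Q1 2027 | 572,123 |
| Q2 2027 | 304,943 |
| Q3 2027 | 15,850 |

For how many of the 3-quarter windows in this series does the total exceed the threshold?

Q3 2025–Q1 2026: 98,487 + 347,210 + 17,624 = 463,321 (under)
Q4 2025–Q2 2026: 347,210 + 17,624 + 136,309 = 501,143 (under)
Q1 2026–Q3 2026: 17,624 + 136,309 + 88,782 = 242,715 (under)
Q2 2026–Q4 2026: 136,309 + 88,782 + 864,644 = 1,089,735 (under)
Q3 2026–Q1 2027: 88,782 + 864,644 + 572,123 = 1,525,549 (under)
Q4 2026–Q2 2027: 864,644 + 572,123 + 304,943 = 1,741,710 (over)
Q1 2027–Q3 2027: 572,123 + 304,943 + 15,850 = 892,916 (under)
1 window exceeds the threshold.

1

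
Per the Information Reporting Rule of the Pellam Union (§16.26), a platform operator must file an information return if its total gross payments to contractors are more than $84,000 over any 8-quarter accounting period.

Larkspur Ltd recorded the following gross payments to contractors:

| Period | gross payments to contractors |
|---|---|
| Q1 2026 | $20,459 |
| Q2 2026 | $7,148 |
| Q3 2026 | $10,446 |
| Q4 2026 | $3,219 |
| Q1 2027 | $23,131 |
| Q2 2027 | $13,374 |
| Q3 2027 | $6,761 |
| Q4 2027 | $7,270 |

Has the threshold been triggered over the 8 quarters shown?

Yes

Total gross payments to contractors: $20,459 + $7,148 + $10,446 + $3,219 + $23,131 + $13,374 + $6,761 + $7,270 = $91,808.
$91,808 > $84,000, so the threshold is exceeded.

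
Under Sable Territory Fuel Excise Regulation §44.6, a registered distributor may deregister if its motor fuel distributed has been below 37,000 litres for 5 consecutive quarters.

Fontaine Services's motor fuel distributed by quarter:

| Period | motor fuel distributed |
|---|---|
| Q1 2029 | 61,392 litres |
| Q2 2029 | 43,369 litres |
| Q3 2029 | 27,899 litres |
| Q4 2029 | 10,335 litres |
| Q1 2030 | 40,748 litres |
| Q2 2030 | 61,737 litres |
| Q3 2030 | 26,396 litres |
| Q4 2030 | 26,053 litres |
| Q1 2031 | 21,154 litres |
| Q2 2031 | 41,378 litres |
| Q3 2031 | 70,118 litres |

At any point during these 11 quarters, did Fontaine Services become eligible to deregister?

Quarters below 37,000 litres: Q3 2029, Q4 2029, Q3 2030, Q4 2030, Q1 2031.
Longest run of consecutive quarters below the threshold: 3.
3 < 5, so Fontaine Services never became eligible.

No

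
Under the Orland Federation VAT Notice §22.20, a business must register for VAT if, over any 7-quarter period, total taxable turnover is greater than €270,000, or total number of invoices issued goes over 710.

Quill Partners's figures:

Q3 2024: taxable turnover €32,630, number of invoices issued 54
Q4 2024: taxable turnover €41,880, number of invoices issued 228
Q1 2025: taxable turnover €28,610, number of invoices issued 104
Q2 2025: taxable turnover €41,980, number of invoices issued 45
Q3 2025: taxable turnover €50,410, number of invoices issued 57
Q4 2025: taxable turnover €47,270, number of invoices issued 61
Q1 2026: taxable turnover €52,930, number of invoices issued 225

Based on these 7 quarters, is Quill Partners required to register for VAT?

Yes

Total taxable turnover: €32,630 + €41,880 + €28,610 + €41,980 + €50,410 + €47,270 + €52,930 = €295,710 (> €270,000).
Total number of invoices issued: 54 + 228 + 104 + 45 + 57 + 61 + 225 = 774 (> 710).
The test is 'or': at least one threshold is exceeded.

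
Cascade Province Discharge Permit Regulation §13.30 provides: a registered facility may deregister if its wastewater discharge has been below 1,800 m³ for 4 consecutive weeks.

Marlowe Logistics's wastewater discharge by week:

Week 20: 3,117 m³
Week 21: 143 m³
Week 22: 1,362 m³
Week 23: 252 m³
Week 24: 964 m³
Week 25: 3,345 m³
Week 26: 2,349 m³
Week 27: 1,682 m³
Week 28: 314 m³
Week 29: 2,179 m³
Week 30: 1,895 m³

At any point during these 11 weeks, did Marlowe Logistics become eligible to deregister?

Yes

Weeks below 1,800 m³: Week 21, Week 22, Week 23, Week 24, Week 27, Week 28.
Longest run of consecutive weeks below the threshold: 4.
4 ≥ 4, so Marlowe Logistics became eligible.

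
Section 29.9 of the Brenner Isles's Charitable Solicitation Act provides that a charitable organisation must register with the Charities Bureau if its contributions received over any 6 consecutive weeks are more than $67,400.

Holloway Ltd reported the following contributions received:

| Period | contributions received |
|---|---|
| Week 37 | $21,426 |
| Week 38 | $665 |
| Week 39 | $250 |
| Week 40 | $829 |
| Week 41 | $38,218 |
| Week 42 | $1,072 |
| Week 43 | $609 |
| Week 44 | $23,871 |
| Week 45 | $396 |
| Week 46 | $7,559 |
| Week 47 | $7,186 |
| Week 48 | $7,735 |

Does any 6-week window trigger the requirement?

Yes

Week 37–Week 42: $21,426 + $665 + $250 + $829 + $38,218 + $1,072 = $62,460 (under)
Week 38–Week 43: $665 + $250 + $829 + $38,218 + $1,072 + $609 = $41,643 (under)
Week 39–Week 44: $250 + $829 + $38,218 + $1,072 + $609 + $23,871 = $64,849 (under)
Week 40–Week 45: $829 + $38,218 + $1,072 + $609 + $23,871 + $396 = $64,995 (under)
Week 41–Week 46: $38,218 + $1,072 + $609 + $23,871 + $396 + $7,559 = $71,725 (over)
Week 42–Week 47: $1,072 + $609 + $23,871 + $396 + $7,559 + $7,186 = $40,693 (under)
Week 43–Week 48: $609 + $23,871 + $396 + $7,559 + $7,186 + $7,735 = $47,356 (under)
At least one window exceeds $67,400.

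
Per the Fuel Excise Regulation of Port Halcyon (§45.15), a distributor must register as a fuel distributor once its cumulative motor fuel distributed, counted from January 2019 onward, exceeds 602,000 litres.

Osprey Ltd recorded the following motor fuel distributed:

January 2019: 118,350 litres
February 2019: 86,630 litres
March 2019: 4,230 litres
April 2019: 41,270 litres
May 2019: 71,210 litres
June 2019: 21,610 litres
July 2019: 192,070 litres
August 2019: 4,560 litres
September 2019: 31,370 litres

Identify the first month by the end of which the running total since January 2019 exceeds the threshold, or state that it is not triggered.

Through January 2019: 118,350 litres
Through February 2019: 204,980 litres
Through March 2019: 209,210 litres
Through April 2019: 250,480 litres
Through May 2019: 321,690 litres
Through June 2019: 343,300 litres
Through July 2019: 535,370 litres
Through August 2019: 539,930 litres
Through September 2019: 571,300 litres
Final cumulative total 571,300 litres ≤ 602,000 litres; the threshold is never exceeded.

Not triggered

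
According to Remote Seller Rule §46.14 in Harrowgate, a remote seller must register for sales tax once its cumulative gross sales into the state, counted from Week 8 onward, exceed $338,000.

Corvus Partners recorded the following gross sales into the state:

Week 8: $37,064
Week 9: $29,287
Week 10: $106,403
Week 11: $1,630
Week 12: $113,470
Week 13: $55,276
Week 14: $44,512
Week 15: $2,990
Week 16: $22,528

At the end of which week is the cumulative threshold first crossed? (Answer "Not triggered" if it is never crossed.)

Through Week 8: $37,064
Through Week 9: $66,351
Through Week 10: $172,754
Through Week 11: $174,384
Through Week 12: $287,854
Through Week 13: $343,130 ← exceeds threshold

Week 13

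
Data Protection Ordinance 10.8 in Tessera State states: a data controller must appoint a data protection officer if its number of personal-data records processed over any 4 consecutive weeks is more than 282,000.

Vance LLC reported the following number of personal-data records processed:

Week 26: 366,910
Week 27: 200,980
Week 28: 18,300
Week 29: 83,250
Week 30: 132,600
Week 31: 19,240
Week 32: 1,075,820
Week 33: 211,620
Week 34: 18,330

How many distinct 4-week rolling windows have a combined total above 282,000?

5

Week 26–Week 29: 366,910 + 200,980 + 18,300 + 83,250 = 669,440 (over)
Week 27–Week 30: 200,980 + 18,300 + 83,250 + 132,600 = 435,130 (over)
Week 28–Week 31: 18,300 + 83,250 + 132,600 + 19,240 = 253,390 (under)
Week 29–Week 32: 83,250 + 132,600 + 19,240 + 1,075,820 = 1,310,910 (over)
Week 30–Week 33: 132,600 + 19,240 + 1,075,820 + 211,620 = 1,439,280 (over)
Week 31–Week 34: 19,240 + 1,075,820 + 211,620 + 18,330 = 1,325,010 (over)
5 windows exceed the threshold.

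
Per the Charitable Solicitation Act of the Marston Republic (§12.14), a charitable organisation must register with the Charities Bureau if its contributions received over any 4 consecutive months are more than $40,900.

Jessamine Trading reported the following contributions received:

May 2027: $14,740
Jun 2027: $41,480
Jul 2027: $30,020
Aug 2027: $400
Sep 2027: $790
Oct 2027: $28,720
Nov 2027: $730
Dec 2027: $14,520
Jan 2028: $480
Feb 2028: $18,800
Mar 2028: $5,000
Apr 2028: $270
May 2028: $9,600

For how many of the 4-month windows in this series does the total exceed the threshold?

5

May 2027–Aug 2027: $14,740 + $41,480 + $30,020 + $400 = $86,640 (over)
Jun 2027–Sep 2027: $41,480 + $30,020 + $400 + $790 = $72,690 (over)
Jul 2027–Oct 2027: $30,020 + $400 + $790 + $28,720 = $59,930 (over)
Aug 2027–Nov 2027: $400 + $790 + $28,720 + $730 = $30,640 (under)
Sep 2027–Dec 2027: $790 + $28,720 + $730 + $14,520 = $44,760 (over)
Oct 2027–Jan 2028: $28,720 + $730 + $14,520 + $480 = $44,450 (over)
Nov 2027–Feb 2028: $730 + $14,520 + $480 + $18,800 = $34,530 (under)
Dec 2027–Mar 2028: $14,520 + $480 + $18,800 + $5,000 = $38,800 (under)
Jan 2028–Apr 2028: $480 + $18,800 + $5,000 + $270 = $24,550 (under)
Feb 2028–May 2028: $18,800 + $5,000 + $270 + $9,600 = $33,670 (under)
5 windows exceed the threshold.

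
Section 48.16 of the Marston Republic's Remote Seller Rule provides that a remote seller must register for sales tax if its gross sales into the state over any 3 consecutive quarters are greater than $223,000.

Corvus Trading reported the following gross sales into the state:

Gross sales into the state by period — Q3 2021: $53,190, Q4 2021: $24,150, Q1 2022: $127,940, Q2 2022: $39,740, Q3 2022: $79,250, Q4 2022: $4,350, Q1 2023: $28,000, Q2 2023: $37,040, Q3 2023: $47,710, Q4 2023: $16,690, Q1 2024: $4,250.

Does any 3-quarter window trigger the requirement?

Q3 2021–Q1 2022: $53,190 + $24,150 + $127,940 = $205,280 (under)
Q4 2021–Q2 2022: $24,150 + $127,940 + $39,740 = $191,830 (under)
Q1 2022–Q3 2022: $127,940 + $39,740 + $79,250 = $246,930 (over)
Q2 2022–Q4 2022: $39,740 + $79,250 + $4,350 = $123,340 (under)
Q3 2022–Q1 2023: $79,250 + $4,350 + $28,000 = $111,600 (under)
Q4 2022–Q2 2023: $4,350 + $28,000 + $37,040 = $69,390 (under)
Q1 2023–Q3 2023: $28,000 + $37,040 + $47,710 = $112,750 (under)
Q2 2023–Q4 2023: $37,040 + $47,710 + $16,690 = $101,440 (under)
Q3 2023–Q1 2024: $47,710 + $16,690 + $4,250 = $68,650 (under)
At least one window exceeds $223,000.

Yes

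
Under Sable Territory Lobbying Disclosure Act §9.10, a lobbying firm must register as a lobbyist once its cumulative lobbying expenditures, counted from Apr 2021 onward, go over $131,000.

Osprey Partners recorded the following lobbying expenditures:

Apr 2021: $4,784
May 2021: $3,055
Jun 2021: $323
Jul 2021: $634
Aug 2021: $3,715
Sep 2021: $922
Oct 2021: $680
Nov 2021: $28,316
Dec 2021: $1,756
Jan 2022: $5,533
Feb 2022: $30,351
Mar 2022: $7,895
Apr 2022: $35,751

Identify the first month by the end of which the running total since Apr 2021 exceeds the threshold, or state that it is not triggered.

Not triggered

Through Apr 2021: $4,784
Through May 2021: $7,839
Through Jun 2021: $8,162
Through Jul 2021: $8,796
Through Aug 2021: $12,511
Through Sep 2021: $13,433
Through Oct 2021: $14,113
Through Nov 2021: $42,429
Through Dec 2021: $44,185
Through Jan 2022: $49,718
Through Feb 2022: $80,069
Through Mar 2022: $87,964
Through Apr 2022: $123,715
Final cumulative total $123,715 ≤ $131,000; the threshold is never exceeded.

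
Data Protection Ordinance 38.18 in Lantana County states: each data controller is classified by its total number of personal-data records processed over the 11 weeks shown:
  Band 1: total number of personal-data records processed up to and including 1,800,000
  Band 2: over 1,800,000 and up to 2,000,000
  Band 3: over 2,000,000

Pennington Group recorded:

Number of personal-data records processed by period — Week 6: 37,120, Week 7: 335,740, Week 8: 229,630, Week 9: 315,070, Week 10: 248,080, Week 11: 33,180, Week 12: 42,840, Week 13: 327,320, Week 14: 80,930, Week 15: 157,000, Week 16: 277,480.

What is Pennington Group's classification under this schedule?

Total number of personal-data records processed: 37,120 + 335,740 + 229,630 + 315,070 + 248,080 + 33,180 + 42,840 + 327,320 + 80,930 + 157,000 + 277,480 = 2,084,390.
2,084,390 > 2,000,000, so Band 3 applies.

Band 3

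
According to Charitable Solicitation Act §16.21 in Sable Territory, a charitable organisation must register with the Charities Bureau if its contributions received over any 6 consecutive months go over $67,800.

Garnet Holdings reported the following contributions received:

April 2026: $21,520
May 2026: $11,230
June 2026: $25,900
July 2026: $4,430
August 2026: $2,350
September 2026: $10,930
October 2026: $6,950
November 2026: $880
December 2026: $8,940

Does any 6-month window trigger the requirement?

April 2026–September 2026: $21,520 + $11,230 + $25,900 + $4,430 + $2,350 + $10,930 = $76,360 (over)
May 2026–October 2026: $11,230 + $25,900 + $4,430 + $2,350 + $10,930 + $6,950 = $61,790 (under)
June 2026–November 2026: $25,900 + $4,430 + $2,350 + $10,930 + $6,950 + $880 = $51,440 (under)
July 2026–December 2026: $4,430 + $2,350 + $10,930 + $6,950 + $880 + $8,940 = $34,480 (under)
At least one window exceeds $67,800.

Yes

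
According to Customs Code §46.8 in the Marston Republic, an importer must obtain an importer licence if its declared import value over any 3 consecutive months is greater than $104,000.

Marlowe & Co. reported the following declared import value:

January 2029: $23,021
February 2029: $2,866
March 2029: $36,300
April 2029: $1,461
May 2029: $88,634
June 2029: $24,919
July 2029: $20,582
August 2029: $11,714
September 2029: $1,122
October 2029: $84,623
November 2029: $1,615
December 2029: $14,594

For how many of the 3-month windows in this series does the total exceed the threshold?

3

January 2029–March 2029: $23,021 + $2,866 + $36,300 = $62,187 (under)
February 2029–April 2029: $2,866 + $36,300 + $1,461 = $40,627 (under)
March 2029–May 2029: $36,300 + $1,461 + $88,634 = $126,395 (over)
April 2029–June 2029: $1,461 + $88,634 + $24,919 = $115,014 (over)
May 2029–July 2029: $88,634 + $24,919 + $20,582 = $134,135 (over)
June 2029–August 2029: $24,919 + $20,582 + $11,714 = $57,215 (under)
July 2029–September 2029: $20,582 + $11,714 + $1,122 = $33,418 (under)
August 2029–October 2029: $11,714 + $1,122 + $84,623 = $97,459 (under)
September 2029–November 2029: $1,122 + $84,623 + $1,615 = $87,360 (under)
October 2029–December 2029: $84,623 + $1,615 + $14,594 = $100,832 (under)
3 windows exceed the threshold.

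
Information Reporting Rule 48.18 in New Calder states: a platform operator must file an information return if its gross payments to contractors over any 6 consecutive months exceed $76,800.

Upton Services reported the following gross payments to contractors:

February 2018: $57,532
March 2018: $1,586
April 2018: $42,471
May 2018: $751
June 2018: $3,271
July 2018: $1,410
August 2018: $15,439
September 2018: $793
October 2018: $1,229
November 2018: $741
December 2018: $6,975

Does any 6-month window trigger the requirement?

Yes

February 2018–July 2018: $57,532 + $1,586 + $42,471 + $751 + $3,271 + $1,410 = $107,021 (over)
March 2018–August 2018: $1,586 + $42,471 + $751 + $3,271 + $1,410 + $15,439 = $64,928 (under)
April 2018–September 2018: $42,471 + $751 + $3,271 + $1,410 + $15,439 + $793 = $64,135 (under)
May 2018–October 2018: $751 + $3,271 + $1,410 + $15,439 + $793 + $1,229 = $22,893 (under)
June 2018–November 2018: $3,271 + $1,410 + $15,439 + $793 + $1,229 + $741 = $22,883 (under)
July 2018–December 2018: $1,410 + $15,439 + $793 + $1,229 + $741 + $6,975 = $26,587 (under)
At least one window exceeds $76,800.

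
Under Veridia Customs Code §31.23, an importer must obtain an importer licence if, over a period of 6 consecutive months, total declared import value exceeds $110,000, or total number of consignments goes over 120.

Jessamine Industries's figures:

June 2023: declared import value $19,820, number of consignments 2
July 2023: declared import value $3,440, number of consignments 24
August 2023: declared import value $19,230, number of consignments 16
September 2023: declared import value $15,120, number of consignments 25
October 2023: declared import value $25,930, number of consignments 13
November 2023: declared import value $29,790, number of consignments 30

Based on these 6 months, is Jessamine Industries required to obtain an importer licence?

Yes

Total declared import value: $19,820 + $3,440 + $19,230 + $15,120 + $25,930 + $29,790 = $113,330 (> $110,000).
Total number of consignments: 2 + 24 + 16 + 25 + 13 + 30 = 110 (≤ 120).
The test is 'or': at least one threshold is exceeded.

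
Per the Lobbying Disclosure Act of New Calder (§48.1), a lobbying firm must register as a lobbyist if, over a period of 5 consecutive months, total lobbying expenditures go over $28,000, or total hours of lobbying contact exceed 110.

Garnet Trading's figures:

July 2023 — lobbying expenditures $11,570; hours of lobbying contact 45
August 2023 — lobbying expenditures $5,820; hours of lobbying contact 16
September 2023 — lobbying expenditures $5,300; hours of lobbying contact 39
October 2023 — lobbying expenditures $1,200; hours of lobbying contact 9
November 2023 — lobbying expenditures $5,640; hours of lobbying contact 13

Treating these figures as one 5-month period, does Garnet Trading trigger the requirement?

Total lobbying expenditures: $11,570 + $5,820 + $5,300 + $1,200 + $5,640 = $29,530 (> $28,000).
Total hours of lobbying contact: 45 + 16 + 39 + 9 + 13 = 122 (> 110).
The test is 'or': at least one threshold is exceeded.

Yes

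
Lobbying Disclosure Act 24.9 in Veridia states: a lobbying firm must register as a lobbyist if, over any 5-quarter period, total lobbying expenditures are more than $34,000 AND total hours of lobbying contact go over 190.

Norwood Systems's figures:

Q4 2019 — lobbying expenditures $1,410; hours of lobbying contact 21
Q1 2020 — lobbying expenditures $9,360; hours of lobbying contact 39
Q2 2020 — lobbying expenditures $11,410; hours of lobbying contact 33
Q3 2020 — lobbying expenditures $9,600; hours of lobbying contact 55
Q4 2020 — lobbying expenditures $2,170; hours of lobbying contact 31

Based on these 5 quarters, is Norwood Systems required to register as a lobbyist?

No

Total lobbying expenditures: $1,410 + $9,360 + $11,410 + $9,600 + $2,170 = $33,950 (≤ $34,000).
Total hours of lobbying contact: 21 + 39 + 33 + 55 + 31 = 179 (≤ 190).
The test is 'and': the rule requires both, and at least one is not exceeded.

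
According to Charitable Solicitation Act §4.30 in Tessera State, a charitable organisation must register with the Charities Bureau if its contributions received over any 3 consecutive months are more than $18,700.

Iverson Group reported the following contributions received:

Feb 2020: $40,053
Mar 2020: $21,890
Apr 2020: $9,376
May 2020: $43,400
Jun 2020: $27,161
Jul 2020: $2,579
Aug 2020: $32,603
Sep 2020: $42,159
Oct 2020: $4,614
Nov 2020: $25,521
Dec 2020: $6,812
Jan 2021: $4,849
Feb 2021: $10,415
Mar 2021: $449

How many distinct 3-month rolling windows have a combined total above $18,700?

11

Feb 2020–Apr 2020: $40,053 + $21,890 + $9,376 = $71,319 (over)
Mar 2020–May 2020: $21,890 + $9,376 + $43,400 = $74,666 (over)
Apr 2020–Jun 2020: $9,376 + $43,400 + $27,161 = $79,937 (over)
May 2020–Jul 2020: $43,400 + $27,161 + $2,579 = $73,140 (over)
Jun 2020–Aug 2020: $27,161 + $2,579 + $32,603 = $62,343 (over)
Jul 2020–Sep 2020: $2,579 + $32,603 + $42,159 = $77,341 (over)
Aug 2020–Oct 2020: $32,603 + $42,159 + $4,614 = $79,376 (over)
Sep 2020–Nov 2020: $42,159 + $4,614 + $25,521 = $72,294 (over)
Oct 2020–Dec 2020: $4,614 + $25,521 + $6,812 = $36,947 (over)
Nov 2020–Jan 2021: $25,521 + $6,812 + $4,849 = $37,182 (over)
Dec 2020–Feb 2021: $6,812 + $4,849 + $10,415 = $22,076 (over)
Jan 2021–Mar 2021: $4,849 + $10,415 + $449 = $15,713 (under)
11 windows exceed the threshold.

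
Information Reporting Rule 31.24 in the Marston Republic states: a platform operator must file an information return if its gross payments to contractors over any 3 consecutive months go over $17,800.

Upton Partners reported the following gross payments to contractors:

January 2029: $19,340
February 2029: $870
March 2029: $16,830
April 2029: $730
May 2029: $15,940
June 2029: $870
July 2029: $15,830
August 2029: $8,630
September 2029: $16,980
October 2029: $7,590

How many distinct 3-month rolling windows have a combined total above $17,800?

January 2029–March 2029: $19,340 + $870 + $16,830 = $37,040 (over)
February 2029–April 2029: $870 + $16,830 + $730 = $18,430 (over)
March 2029–May 2029: $16,830 + $730 + $15,940 = $33,500 (over)
April 2029–June 2029: $730 + $15,940 + $870 = $17,540 (under)
May 2029–July 2029: $15,940 + $870 + $15,830 = $32,640 (over)
June 2029–August 2029: $870 + $15,830 + $8,630 = $25,330 (over)
July 2029–September 2029: $15,830 + $8,630 + $16,980 = $41,440 (over)
August 2029–October 2029: $8,630 + $16,980 + $7,590 = $33,200 (over)
7 windows exceed the threshold.

7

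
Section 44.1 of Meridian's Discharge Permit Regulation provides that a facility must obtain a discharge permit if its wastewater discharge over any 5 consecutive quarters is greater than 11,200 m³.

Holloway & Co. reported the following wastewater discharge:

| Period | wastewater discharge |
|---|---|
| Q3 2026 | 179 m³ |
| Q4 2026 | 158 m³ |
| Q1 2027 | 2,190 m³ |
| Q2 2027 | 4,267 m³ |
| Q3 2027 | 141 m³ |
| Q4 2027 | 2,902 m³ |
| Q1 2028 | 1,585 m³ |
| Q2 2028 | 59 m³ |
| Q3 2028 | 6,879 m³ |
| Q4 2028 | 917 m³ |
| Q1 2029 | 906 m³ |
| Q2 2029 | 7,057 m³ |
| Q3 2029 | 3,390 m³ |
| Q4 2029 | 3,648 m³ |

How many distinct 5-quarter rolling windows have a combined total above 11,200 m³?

Q3 2026–Q3 2027: 179 m³ + 158 m³ + 2,190 m³ + 4,267 m³ + 141 m³ = 6,935 m³ (under)
Q4 2026–Q4 2027: 158 m³ + 2,190 m³ + 4,267 m³ + 141 m³ + 2,902 m³ = 9,658 m³ (under)
Q1 2027–Q1 2028: 2,190 m³ + 4,267 m³ + 141 m³ + 2,902 m³ + 1,585 m³ = 11,085 m³ (under)
Q2 2027–Q2 2028: 4,267 m³ + 141 m³ + 2,902 m³ + 1,585 m³ + 59 m³ = 8,954 m³ (under)
Q3 2027–Q3 2028: 141 m³ + 2,902 m³ + 1,585 m³ + 59 m³ + 6,879 m³ = 11,566 m³ (over)
Q4 2027–Q4 2028: 2,902 m³ + 1,585 m³ + 59 m³ + 6,879 m³ + 917 m³ = 12,342 m³ (over)
Q1 2028–Q1 2029: 1,585 m³ + 59 m³ + 6,879 m³ + 917 m³ + 906 m³ = 10,346 m³ (under)
Q2 2028–Q2 2029: 59 m³ + 6,879 m³ + 917 m³ + 906 m³ + 7,057 m³ = 15,818 m³ (over)
Q3 2028–Q3 2029: 6,879 m³ + 917 m³ + 906 m³ + 7,057 m³ + 3,390 m³ = 19,149 m³ (over)
Q4 2028–Q4 2029: 917 m³ + 906 m³ + 7,057 m³ + 3,390 m³ + 3,648 m³ = 15,918 m³ (over)
5 windows exceed the threshold.

5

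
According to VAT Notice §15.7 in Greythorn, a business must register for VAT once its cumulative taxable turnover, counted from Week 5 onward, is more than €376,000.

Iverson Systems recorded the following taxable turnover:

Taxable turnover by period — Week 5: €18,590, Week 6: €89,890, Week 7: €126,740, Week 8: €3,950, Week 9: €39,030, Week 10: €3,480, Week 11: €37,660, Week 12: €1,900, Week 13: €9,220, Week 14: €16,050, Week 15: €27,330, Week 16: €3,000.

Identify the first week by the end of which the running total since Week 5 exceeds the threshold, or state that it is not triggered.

Through Week 5: €18,590
Through Week 6: €108,480
Through Week 7: €235,220
Through Week 8: €239,170
Through Week 9: €278,200
Through Week 10: €281,680
Through Week 11: €319,340
Through Week 12: €321,240
Through Week 13: €330,460
Through Week 14: €346,510
Through Week 15: €373,840
Through Week 16: €376,840 ← exceeds threshold

Week 16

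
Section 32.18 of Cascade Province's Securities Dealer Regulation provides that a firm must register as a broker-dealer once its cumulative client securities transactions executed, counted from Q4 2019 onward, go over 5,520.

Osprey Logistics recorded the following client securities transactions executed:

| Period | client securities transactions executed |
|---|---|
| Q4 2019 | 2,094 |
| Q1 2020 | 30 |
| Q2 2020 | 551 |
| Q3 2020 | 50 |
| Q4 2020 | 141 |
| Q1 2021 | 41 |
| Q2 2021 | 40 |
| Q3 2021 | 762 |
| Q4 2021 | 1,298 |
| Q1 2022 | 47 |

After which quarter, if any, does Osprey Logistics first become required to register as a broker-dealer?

Through Q4 2019: 2,094
Through Q1 2020: 2,124
Through Q2 2020: 2,675
Through Q3 2020: 2,725
Through Q4 2020: 2,866
Through Q1 2021: 2,907
Through Q2 2021: 2,947
Through Q3 2021: 3,709
Through Q4 2021: 5,007
Through Q1 2022: 5,054
Final cumulative total 5,054 ≤ 5,520; the threshold is never exceeded.

Not triggered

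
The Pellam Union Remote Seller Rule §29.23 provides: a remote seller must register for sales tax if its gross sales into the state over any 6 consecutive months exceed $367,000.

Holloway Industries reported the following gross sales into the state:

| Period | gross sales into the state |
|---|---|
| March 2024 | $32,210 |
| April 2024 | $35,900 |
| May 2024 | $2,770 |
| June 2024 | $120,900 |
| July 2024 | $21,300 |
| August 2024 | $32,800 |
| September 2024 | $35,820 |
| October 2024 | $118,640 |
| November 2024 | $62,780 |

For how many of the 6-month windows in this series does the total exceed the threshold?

1

March 2024–August 2024: $32,210 + $35,900 + $2,770 + $120,900 + $21,300 + $32,800 = $245,880 (under)
April 2024–September 2024: $35,900 + $2,770 + $120,900 + $21,300 + $32,800 + $35,820 = $249,490 (under)
May 2024–October 2024: $2,770 + $120,900 + $21,300 + $32,800 + $35,820 + $118,640 = $332,230 (under)
June 2024–November 2024: $120,900 + $21,300 + $32,800 + $35,820 + $118,640 + $62,780 = $392,240 (over)
1 window exceeds the threshold.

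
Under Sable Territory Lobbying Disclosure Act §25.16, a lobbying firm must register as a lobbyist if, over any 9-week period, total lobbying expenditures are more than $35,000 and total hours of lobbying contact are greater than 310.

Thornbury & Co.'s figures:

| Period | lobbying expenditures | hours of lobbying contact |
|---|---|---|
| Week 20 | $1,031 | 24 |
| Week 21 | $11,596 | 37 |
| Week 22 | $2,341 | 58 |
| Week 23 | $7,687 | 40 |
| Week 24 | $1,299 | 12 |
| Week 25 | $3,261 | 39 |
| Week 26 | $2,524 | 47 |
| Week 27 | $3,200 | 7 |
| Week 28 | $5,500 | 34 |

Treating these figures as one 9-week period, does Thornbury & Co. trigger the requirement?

Total lobbying expenditures: $1,031 + $11,596 + $2,341 + $7,687 + $1,299 + $3,261 + $2,524 + $3,200 + $5,500 = $38,439 (> $35,000).
Total hours of lobbying contact: 24 + 37 + 58 + 40 + 12 + 39 + 47 + 7 + 34 = 298 (≤ 310).
The test is 'and': the rule requires both, and at least one is not exceeded.

No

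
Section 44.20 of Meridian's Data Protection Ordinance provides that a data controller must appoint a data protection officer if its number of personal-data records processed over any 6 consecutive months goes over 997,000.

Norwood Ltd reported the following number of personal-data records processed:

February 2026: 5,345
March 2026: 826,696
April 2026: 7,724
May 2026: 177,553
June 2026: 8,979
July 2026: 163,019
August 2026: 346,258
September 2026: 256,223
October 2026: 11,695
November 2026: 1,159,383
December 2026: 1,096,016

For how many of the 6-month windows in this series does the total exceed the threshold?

February 2026–July 2026: 5,345 + 826,696 + 7,724 + 177,553 + 8,979 + 163,019 = 1,189,316 (over)
March 2026–August 2026: 826,696 + 7,724 + 177,553 + 8,979 + 163,019 + 346,258 = 1,530,229 (over)
April 2026–September 2026: 7,724 + 177,553 + 8,979 + 163,019 + 346,258 + 256,223 = 959,756 (under)
May 2026–October 2026: 177,553 + 8,979 + 163,019 + 346,258 + 256,223 + 11,695 = 963,727 (under)
June 2026–November 2026: 8,979 + 163,019 + 346,258 + 256,223 + 11,695 + 1,159,383 = 1,945,557 (over)
July 2026–December 2026: 163,019 + 346,258 + 256,223 + 11,695 + 1,159,383 + 1,096,016 = 3,032,594 (over)
4 windows exceed the threshold.

4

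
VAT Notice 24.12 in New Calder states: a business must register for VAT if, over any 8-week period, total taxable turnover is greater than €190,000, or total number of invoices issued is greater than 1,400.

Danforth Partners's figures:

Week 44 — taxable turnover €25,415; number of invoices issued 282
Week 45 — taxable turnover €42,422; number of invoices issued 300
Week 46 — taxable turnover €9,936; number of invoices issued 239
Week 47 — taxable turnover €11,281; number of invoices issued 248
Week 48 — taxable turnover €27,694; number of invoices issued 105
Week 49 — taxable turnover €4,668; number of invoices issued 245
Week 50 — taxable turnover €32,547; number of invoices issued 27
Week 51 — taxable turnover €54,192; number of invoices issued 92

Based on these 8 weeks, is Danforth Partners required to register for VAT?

Total taxable turnover: €25,415 + €42,422 + €9,936 + €11,281 + €27,694 + €4,668 + €32,547 + €54,192 = €208,155 (> €190,000).
Total number of invoices issued: 282 + 300 + 239 + 248 + 105 + 245 + 27 + 92 = 1,538 (> 1,400).
The test is 'or': at least one threshold is exceeded.

Yes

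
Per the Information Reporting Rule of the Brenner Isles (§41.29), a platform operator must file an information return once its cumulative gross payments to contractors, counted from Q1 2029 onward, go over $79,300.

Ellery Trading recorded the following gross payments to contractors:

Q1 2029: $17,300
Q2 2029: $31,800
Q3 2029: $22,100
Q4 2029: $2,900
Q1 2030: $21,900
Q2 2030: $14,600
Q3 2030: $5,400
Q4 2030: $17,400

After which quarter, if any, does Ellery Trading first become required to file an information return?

Through Q1 2029: $17,300
Through Q2 2029: $49,100
Through Q3 2029: $71,200
Through Q4 2029: $74,100
Through Q1 2030: $96,000 ← exceeds threshold

Q1 2030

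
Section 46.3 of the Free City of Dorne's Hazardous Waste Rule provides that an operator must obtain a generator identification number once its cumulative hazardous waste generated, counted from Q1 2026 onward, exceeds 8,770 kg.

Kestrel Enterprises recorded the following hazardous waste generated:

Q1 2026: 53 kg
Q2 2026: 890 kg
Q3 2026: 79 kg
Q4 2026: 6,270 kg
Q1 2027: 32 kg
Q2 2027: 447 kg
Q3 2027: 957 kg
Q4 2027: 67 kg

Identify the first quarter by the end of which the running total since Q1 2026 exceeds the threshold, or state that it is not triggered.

Q4 2027

Through Q1 2026: 53 kg
Through Q2 2026: 943 kg
Through Q3 2026: 1,022 kg
Through Q4 2026: 7,292 kg
Through Q1 2027: 7,324 kg
Through Q2 2027: 7,771 kg
Through Q3 2027: 8,728 kg
Through Q4 2027: 8,795 kg ← exceeds threshold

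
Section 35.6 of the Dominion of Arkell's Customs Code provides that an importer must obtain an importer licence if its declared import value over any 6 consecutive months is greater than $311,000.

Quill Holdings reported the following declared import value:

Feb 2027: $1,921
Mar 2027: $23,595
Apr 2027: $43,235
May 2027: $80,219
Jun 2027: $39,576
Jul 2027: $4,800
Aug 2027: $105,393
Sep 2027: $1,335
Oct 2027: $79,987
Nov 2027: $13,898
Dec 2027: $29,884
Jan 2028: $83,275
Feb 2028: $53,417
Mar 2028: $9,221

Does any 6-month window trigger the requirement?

Yes

Feb 2027–Jul 2027: $1,921 + $23,595 + $43,235 + $80,219 + $39,576 + $4,800 = $193,346 (under)
Mar 2027–Aug 2027: $23,595 + $43,235 + $80,219 + $39,576 + $4,800 + $105,393 = $296,818 (under)
Apr 2027–Sep 2027: $43,235 + $80,219 + $39,576 + $4,800 + $105,393 + $1,335 = $274,558 (under)
May 2027–Oct 2027: $80,219 + $39,576 + $4,800 + $105,393 + $1,335 + $79,987 = $311,310 (over)
Jun 2027–Nov 2027: $39,576 + $4,800 + $105,393 + $1,335 + $79,987 + $13,898 = $244,989 (under)
Jul 2027–Dec 2027: $4,800 + $105,393 + $1,335 + $79,987 + $13,898 + $29,884 = $235,297 (under)
Aug 2027–Jan 2028: $105,393 + $1,335 + $79,987 + $13,898 + $29,884 + $83,275 = $313,772 (over)
Sep 2027–Feb 2028: $1,335 + $79,987 + $13,898 + $29,884 + $83,275 + $53,417 = $261,796 (under)
Oct 2027–Mar 2028: $79,987 + $13,898 + $29,884 + $83,275 + $53,417 + $9,221 = $269,682 (under)
At least one window exceeds $311,000.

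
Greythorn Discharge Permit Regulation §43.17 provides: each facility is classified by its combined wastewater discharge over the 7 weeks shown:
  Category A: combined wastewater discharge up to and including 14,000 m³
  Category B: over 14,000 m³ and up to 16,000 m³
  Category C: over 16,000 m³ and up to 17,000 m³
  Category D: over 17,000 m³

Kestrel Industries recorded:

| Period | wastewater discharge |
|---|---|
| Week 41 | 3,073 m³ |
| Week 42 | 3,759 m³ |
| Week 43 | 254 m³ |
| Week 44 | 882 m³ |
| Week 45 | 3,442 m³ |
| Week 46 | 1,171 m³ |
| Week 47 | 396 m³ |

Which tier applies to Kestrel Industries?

Category A

Combined wastewater discharge: 3,073 m³ + 3,759 m³ + 254 m³ + 882 m³ + 3,442 m³ + 1,171 m³ + 396 m³ = 12,977 m³.
12,977 m³ ≤ 14,000 m³, so Category A applies.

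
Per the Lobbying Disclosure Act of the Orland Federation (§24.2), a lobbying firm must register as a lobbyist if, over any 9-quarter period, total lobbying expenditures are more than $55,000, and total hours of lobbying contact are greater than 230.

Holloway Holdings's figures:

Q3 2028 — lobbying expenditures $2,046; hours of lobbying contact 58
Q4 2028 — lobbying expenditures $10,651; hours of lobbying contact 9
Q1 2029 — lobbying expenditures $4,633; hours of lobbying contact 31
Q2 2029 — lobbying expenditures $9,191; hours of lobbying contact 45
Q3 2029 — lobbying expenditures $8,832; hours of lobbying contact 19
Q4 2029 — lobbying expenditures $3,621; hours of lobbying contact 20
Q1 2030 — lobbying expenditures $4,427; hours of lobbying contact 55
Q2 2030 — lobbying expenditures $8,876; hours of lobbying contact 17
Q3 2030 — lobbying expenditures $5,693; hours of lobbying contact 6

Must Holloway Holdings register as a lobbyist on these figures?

Total lobbying expenditures: $2,046 + $10,651 + $4,633 + $9,191 + $8,832 + $3,621 + $4,427 + $8,876 + $5,693 = $57,970 (> $55,000).
Total hours of lobbying contact: 58 + 9 + 31 + 45 + 19 + 20 + 55 + 17 + 6 = 260 (> 230).
The test is 'and': both thresholds are exceeded.

Yes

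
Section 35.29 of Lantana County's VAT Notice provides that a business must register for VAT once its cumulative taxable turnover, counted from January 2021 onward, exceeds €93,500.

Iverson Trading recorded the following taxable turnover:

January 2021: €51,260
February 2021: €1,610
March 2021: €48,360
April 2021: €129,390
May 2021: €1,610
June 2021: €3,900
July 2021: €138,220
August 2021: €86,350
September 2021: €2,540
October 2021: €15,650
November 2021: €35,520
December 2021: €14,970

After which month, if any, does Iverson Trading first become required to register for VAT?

March 2021

Through January 2021: €51,260
Through February 2021: €52,870
Through March 2021: €101,230 ← exceeds threshold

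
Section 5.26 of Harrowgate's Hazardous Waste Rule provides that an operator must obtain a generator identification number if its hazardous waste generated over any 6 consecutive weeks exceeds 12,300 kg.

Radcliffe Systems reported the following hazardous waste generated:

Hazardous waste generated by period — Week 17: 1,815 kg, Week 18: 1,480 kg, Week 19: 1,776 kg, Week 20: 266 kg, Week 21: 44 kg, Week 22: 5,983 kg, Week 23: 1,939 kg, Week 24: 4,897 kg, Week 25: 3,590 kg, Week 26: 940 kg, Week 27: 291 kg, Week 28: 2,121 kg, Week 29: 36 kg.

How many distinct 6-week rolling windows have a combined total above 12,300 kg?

Week 17–Week 22: 1,815 kg + 1,480 kg + 1,776 kg + 266 kg + 44 kg + 5,983 kg = 11,364 kg (under)
Week 18–Week 23: 1,480 kg + 1,776 kg + 266 kg + 44 kg + 5,983 kg + 1,939 kg = 11,488 kg (under)
Week 19–Week 24: 1,776 kg + 266 kg + 44 kg + 5,983 kg + 1,939 kg + 4,897 kg = 14,905 kg (over)
Week 20–Week 25: 266 kg + 44 kg + 5,983 kg + 1,939 kg + 4,897 kg + 3,590 kg = 16,719 kg (over)
Week 21–Week 26: 44 kg + 5,983 kg + 1,939 kg + 4,897 kg + 3,590 kg + 940 kg = 17,393 kg (over)
Week 22–Week 27: 5,983 kg + 1,939 kg + 4,897 kg + 3,590 kg + 940 kg + 291 kg = 17,640 kg (over)
Week 23–Week 28: 1,939 kg + 4,897 kg + 3,590 kg + 940 kg + 291 kg + 2,121 kg = 13,778 kg (over)
Week 24–Week 29: 4,897 kg + 3,590 kg + 940 kg + 291 kg + 2,121 kg + 36 kg = 11,875 kg (under)
5 windows exceed the threshold.

5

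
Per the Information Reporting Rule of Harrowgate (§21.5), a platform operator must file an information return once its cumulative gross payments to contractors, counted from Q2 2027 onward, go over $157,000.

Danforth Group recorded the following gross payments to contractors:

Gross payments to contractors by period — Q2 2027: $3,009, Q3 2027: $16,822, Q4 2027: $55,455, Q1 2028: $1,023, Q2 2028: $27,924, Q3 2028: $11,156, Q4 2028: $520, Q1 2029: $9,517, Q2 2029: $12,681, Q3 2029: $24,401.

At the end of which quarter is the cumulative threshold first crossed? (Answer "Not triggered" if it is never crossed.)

Through Q2 2027: $3,009
Through Q3 2027: $19,831
Through Q4 2027: $75,286
Through Q1 2028: $76,309
Through Q2 2028: $104,233
Through Q3 2028: $115,389
Through Q4 2028: $115,909
Through Q1 2029: $125,426
Through Q2 2029: $138,107
Through Q3 2029: $162,508 ← exceeds threshold

Q3 2029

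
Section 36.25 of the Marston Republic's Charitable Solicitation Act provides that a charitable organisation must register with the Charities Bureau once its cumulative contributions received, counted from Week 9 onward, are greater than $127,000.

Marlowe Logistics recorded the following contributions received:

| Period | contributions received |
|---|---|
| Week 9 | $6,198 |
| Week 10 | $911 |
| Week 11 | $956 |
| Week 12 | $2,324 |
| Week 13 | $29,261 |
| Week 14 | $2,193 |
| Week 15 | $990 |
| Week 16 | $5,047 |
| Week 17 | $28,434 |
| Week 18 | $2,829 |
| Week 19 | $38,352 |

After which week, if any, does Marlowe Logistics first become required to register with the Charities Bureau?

Through Week 9: $6,198
Through Week 10: $7,109
Through Week 11: $8,065
Through Week 12: $10,389
Through Week 13: $39,650
Through Week 14: $41,843
Through Week 15: $42,833
Through Week 16: $47,880
Through Week 17: $76,314
Through Week 18: $79,143
Through Week 19: $117,495
Final cumulative total $117,495 ≤ $127,000; the threshold is never exceeded.

Not triggered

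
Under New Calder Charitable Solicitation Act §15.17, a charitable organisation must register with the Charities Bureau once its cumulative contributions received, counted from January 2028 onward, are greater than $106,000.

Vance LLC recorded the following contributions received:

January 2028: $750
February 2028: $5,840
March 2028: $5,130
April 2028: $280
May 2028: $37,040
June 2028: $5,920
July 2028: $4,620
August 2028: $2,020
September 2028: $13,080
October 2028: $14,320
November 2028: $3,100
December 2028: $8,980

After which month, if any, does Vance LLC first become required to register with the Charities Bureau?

Not triggered

Through January 2028: $750
Through February 2028: $6,590
Through March 2028: $11,720
Through April 2028: $12,000
Through May 2028: $49,040
Through June 2028: $54,960
Through July 2028: $59,580
Through August 2028: $61,600
Through September 2028: $74,680
Through October 2028: $89,000
Through November 2028: $92,100
Through December 2028: $101,080
Final cumulative total $101,080 ≤ $106,000; the threshold is never exceeded.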